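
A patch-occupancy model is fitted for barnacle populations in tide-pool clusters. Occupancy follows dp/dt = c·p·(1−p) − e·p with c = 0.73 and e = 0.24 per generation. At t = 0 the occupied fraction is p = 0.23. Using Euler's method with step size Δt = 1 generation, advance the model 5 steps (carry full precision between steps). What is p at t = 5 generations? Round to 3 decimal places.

0.589

Update rule: p ← p + [c·p·(1−p) − e·p]·Δt with Δt = 1.
p: 0.23000 → 0.30408  (Δp = +0.07408)
p: 0.30408 → 0.38558  (Δp = +0.08150)
p: 0.38558 → 0.46599  (Δp = +0.08040)
p: 0.46599 → 0.53581  (Δp = +0.06982)
p: 0.53581 → 0.58878  (Δp = +0.05297)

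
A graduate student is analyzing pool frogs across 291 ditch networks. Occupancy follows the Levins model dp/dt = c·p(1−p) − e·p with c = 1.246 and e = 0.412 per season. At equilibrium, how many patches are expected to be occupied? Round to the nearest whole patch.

p* = 1 − e/c = 1 − 0.412/1.246 = 0.6693.
Expected occupied patches = N × p* = 291 × 0.6693 = 194.78 ≈ 195.

195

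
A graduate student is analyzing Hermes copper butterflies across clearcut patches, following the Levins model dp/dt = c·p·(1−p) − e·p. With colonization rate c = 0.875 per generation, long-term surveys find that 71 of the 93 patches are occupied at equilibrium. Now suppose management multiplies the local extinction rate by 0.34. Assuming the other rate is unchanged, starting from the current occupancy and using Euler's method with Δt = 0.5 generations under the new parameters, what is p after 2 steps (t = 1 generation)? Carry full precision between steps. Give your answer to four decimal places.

0.8527

Observed p* = 71/93 = 0.76344.
Balance c(1−p*) = e gives e = 0.875×(1 − 0.76344) = 0.20699.
Starting from p₀ = 0.76344; update p ← p + (dp/dt)·Δt with the new parameters.
p: 0.76344 → 0.81559  (Δp = +0.05215)
p: 0.81559 → 0.85269  (Δp = +0.03710)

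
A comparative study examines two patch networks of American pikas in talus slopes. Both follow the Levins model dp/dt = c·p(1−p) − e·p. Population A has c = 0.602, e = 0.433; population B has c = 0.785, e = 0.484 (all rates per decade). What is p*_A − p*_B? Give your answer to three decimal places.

-0.103

A: p*_A = 1 − 0.433/0.602 = 0.2807.
B: p*_B = 1 − 0.484/0.785 = 0.3834.
p*_A − p*_B = 0.2807 − 0.3834 = -0.1027.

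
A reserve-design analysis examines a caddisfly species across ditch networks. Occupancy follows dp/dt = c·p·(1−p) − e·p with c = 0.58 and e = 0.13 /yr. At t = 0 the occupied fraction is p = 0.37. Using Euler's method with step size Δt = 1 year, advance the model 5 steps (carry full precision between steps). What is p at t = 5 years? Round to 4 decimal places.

0.7128

Update rule: p ← p + [c·p·(1−p) − e·p]·Δt with Δt = 1.
p: 0.37000 → 0.45710  (Δp = +0.08710)
p: 0.45710 → 0.54161  (Δp = +0.08451)
p: 0.54161 → 0.61519  (Δp = +0.07359)
p: 0.61519 → 0.67252  (Δp = +0.05733)
p: 0.67252 → 0.71283  (Δp = +0.04031)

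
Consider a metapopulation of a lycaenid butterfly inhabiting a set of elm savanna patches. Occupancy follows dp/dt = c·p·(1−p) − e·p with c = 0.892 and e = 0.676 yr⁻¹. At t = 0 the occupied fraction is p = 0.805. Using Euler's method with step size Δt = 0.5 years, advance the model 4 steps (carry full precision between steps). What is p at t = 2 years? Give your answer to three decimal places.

Update rule: p ← p + [c·p·(1−p) − e·p]·Δt with Δt = 0.5.
t = 0.5: p = 0.80500 + (-0.20208) = 0.60292
t = 1: p = 0.60292 + (-0.09701) = 0.50591
t = 1.5: p = 0.50591 + (-0.05951) = 0.44640
t = 2: p = 0.44640 + (-0.04066) = 0.40573

0.406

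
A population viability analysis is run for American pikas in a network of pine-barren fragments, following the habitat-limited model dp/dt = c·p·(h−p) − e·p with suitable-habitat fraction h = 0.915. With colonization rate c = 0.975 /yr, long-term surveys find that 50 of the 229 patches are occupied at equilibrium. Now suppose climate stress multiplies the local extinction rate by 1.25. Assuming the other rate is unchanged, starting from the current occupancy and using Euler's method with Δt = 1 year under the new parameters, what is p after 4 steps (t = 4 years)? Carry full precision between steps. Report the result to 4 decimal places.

0.1267

Observed p* = 50/229 = 0.21834.
Balance c(h−p*) = e gives e = 0.975×(0.915 − 0.21834) = 0.67924.
Starting from p₀ = 0.21834; update p ← p + (dp/dt)·Δt with the new parameters.
  1  |  dp/dt·Δt = -0.037077  |  p_1 = 0.181264
  2  |  dp/dt·Δt = -0.024228  |  p_2 = 0.157036
  3  |  dp/dt·Δt = -0.017280  |  p_3 = 0.139756
  4  |  dp/dt·Δt = -0.013024  |  p_4 = 0.126732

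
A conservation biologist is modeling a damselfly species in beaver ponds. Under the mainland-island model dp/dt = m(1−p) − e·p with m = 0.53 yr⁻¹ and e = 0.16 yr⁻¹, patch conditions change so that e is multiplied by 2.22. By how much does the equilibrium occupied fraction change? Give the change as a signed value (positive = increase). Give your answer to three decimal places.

-0.169

Before: p* = 0.53/(0.53+0.16) = 0.7681.
After: m = 0.53, e = 0.3552; p* = 0.53/0.8852 = 0.5987.
Δp* = 0.5987 − 0.7681 = -0.1694.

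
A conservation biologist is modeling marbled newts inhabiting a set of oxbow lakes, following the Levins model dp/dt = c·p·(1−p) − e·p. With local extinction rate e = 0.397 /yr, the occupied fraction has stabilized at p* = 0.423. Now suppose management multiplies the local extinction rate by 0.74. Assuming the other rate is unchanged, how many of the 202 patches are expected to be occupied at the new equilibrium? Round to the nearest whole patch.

116

Balance c(1−p*) = e gives c = e/(1 − 0.42300) = 0.397/0.57700 = 0.68804.
New p* = 1 − e/c = 1 − 0.29378/0.68804 = 0.57302.
Expected occupied = 202 × 0.57302 = 115.75 ≈ 116.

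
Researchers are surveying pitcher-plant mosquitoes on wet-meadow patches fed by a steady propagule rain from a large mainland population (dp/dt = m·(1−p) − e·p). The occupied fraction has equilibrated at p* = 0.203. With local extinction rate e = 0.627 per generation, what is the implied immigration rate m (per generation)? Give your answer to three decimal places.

At equilibrium m(1−p*) = e·p*, so m = e·p*/(1−p*).
m = 0.627 × 0.203 / 0.7970 = 0.1273/0.7970 = 0.1597.

0.160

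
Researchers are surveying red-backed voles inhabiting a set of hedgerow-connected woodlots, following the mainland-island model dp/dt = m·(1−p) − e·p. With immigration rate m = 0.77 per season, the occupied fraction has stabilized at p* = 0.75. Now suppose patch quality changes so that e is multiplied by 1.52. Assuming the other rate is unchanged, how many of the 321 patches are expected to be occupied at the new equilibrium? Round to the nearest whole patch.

Balance m(1−p*) = e·p* gives e = m(1−p*)/p* = 0.77×0.25000/0.75000 = 0.25667.
New p* = m/(m+e) = 0.77000/(0.77000+0.39014) = 0.66371.
Expected occupied = 321 × 0.66371 = 213.05 ≈ 213.

213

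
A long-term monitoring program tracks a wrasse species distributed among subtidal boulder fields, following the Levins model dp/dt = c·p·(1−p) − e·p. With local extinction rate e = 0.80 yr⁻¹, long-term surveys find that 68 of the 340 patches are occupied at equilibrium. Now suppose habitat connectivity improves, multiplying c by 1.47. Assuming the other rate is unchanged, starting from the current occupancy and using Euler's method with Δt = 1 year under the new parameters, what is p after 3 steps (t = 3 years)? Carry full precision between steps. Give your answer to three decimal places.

Observed p* = 68/340 = 0.20000.
Balance c(1−p*) = e gives c = e/(1 − 0.20000) = 0.80/0.80000 = 1.00000.
Starting from p₀ = 0.20000; update p ← p + (dp/dt)·Δt with the new parameters.
step 1: Δp = +0.07520, p = 0.27520
step 2: Δp = +0.07305, p = 0.34825
step 3: Δp = +0.05505, p = 0.40330

0.403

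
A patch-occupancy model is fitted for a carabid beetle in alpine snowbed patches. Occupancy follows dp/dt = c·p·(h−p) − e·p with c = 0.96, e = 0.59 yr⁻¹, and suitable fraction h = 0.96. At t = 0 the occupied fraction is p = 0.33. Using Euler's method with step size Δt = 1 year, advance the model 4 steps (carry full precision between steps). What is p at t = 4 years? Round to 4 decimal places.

Update rule: p ← p + [c·p·(h−p) − e·p]·Δt with Δt = 1.
p: 0.33000 → 0.33488  (Δp = +0.00488)
p: 0.33488 → 0.33827  (Δp = +0.00339)
p: 0.33827 → 0.34059  (Δp = +0.00232)
p: 0.34059 → 0.34217  (Δp = +0.00158)

0.3422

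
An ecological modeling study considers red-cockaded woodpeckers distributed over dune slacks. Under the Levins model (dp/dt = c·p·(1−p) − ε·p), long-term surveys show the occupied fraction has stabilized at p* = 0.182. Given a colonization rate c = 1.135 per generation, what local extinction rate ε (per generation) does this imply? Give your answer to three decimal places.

At equilibrium c(1−p*) = ε.
ε = 1.135 × (1 − 0.182) = 1.135 × 0.8180 = 0.9284.

0.928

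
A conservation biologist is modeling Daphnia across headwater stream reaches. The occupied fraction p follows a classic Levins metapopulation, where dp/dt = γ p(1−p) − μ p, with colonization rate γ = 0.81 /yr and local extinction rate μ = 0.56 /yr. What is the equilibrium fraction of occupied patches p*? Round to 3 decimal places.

0.309

At equilibrium, colonization balances extinction: γ·p*·(1−p*) = μ·p*.
So p* = 1 − μ/γ = 1 − 0.56/0.81 = 1 − 0.6914 = 0.3086.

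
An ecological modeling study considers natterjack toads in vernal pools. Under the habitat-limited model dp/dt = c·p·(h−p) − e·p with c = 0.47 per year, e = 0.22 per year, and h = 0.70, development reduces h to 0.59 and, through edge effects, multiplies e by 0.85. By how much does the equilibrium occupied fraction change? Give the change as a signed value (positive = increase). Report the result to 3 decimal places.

-0.040

Before: p* = h − e/c = 0.70 − 0.22/0.47 = 0.70 − 0.4681 = 0.2319.
After: c = 0.47, e = 0.187, h = 0.59; p* = 0.59 − 0.187/0.47 = 0.1921.
Δp* = 0.1921 − 0.2319 = -0.0398.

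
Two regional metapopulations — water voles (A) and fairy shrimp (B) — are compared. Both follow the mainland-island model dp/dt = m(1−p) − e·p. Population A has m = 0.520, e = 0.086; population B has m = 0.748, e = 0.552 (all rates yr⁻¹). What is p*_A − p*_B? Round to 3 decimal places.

0.283

A: p*_A = m/(m+e) = 0.520/0.6060 = 0.8581.
B: p*_B = 0.748/1.3000 = 0.5754.
p*_A − p*_B = 0.8581 − 0.5754 = 0.2827.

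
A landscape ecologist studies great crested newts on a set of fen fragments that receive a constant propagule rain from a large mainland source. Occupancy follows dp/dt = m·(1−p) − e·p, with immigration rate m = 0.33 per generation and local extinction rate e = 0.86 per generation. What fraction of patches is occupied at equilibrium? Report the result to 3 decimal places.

Setting dp/dt = 0: m − m·p* = e·p*, so m = (m+e)·p*.
p* = m/(m+e) = 0.33/(0.33+0.86) = 0.33/1.1900 = 0.2773.

0.277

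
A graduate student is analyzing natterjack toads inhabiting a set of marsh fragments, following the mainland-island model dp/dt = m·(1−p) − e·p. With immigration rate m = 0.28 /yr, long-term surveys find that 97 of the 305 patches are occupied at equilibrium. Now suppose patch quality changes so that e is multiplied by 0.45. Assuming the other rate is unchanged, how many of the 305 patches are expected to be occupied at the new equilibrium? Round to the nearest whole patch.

155

Observed p* = 97/305 = 0.31803.
Balance m(1−p*) = e·p* gives e = m(1−p*)/p* = 0.28×0.68197/0.31803 = 0.60042.
New p* = m/(m+e) = 0.28000/(0.28000+0.27019) = 0.50892.
Expected occupied = 305 × 0.50892 = 155.22 ≈ 155.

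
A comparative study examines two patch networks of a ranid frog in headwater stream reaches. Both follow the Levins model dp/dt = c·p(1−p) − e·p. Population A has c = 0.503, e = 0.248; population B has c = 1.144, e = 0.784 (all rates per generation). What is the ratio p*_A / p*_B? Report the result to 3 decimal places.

1.611

A: p*_A = 1 − 0.248/0.503 = 0.5070.
B: p*_B = 1 − 0.784/1.144 = 0.3147.
p*_A / p*_B = 0.5070/0.3147 = 1.6110.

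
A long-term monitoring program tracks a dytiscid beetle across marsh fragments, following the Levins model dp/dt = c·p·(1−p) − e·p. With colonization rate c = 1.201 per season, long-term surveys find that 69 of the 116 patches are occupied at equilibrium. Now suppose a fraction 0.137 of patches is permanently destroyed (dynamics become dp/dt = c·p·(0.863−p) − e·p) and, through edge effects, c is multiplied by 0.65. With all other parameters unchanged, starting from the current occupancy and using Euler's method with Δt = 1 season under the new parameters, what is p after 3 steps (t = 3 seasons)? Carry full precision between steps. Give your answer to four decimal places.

0.3299

Observed p* = 69/116 = 0.59483.
Balance c(1−p*) = e gives e = 1.201×(1 − 0.59483) = 0.48661.
Starting from p₀ = 0.59483; update p ← p + (dp/dt)·Δt with the new parameters.
  1  |  dp/dt·Δt = -0.164924  |  p_1 = 0.429904
  2  |  dp/dt·Δt = -0.063847  |  p_2 = 0.366056
  3  |  dp/dt·Δt = -0.036120  |  p_3 = 0.329936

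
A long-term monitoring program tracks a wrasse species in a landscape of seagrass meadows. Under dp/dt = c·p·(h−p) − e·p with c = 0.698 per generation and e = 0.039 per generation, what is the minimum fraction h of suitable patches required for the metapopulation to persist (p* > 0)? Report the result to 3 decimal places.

0.056

p* = h − e/c is positive only when h > e/c.
h_min = e/c = 0.039/0.698 = 0.0559.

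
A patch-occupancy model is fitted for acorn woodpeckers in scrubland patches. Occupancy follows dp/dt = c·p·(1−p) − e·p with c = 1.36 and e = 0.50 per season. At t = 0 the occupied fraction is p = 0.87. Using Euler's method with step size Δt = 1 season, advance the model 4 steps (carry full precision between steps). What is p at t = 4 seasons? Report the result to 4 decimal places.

0.6322

Update rule: p ← p + [c·p·(1−p) − e·p]·Δt with Δt = 1.
t = 1: p = 0.87000 + (-0.28118) = 0.58882
t = 2: p = 0.58882 + (+0.03486) = 0.62368
t = 3: p = 0.62368 + (+0.00736) = 0.63104
t = 4: p = 0.63104 + (+0.00113) = 0.63217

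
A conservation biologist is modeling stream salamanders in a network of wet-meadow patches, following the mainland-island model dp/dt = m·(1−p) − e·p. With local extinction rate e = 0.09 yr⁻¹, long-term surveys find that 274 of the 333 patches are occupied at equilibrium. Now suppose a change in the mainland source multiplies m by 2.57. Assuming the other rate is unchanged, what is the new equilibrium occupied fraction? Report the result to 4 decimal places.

Observed p* = 274/333 = 0.82282.
Balance m(1−p*) = e·p* gives m = e·p*/(1−p*) = 0.09×0.82282/0.17718 = 0.41796.
New p* = m/(m+e) = 1.07416/(1.07416+0.09000) = 0.92269.

0.9227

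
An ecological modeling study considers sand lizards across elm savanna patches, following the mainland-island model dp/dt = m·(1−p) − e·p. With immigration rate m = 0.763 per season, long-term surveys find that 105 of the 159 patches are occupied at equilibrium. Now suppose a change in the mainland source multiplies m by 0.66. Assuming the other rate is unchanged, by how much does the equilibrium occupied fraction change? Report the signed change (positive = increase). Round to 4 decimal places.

-0.0983

Observed p* = 105/159 = 0.66038.
Balance m(1−p*) = e·p* gives e = m(1−p*)/p* = 0.763×0.33962/0.66038 = 0.39240.
New p* = m/(m+e) = 0.50358/(0.50358+0.39240) = 0.56204.
Δp* = 0.56204 − 0.66038 = -0.09834.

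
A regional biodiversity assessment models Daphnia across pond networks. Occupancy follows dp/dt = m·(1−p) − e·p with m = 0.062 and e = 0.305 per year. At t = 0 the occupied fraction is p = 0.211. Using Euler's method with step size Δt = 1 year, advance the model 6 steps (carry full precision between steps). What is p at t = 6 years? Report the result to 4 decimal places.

Update rule: p ← p + [m·(1−p) − e·p]·Δt with Δt = 1.
  1  |  dp/dt·Δt = -0.015437  |  p_1 = 0.195563
  2  |  dp/dt·Δt = -0.009772  |  p_2 = 0.185791
  3  |  dp/dt·Δt = -0.006185  |  p_3 = 0.179606
  4  |  dp/dt·Δt = -0.003915  |  p_4 = 0.175691
  5  |  dp/dt·Δt = -0.002478  |  p_5 = 0.173212
  6  |  dp/dt·Δt = -0.001569  |  p_6 = 0.171643

0.1716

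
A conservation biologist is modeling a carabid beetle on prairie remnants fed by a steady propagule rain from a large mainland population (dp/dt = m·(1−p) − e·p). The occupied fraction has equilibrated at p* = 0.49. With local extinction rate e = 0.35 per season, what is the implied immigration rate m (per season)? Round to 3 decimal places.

At equilibrium m(1−p*) = e·p*, so m = e·p*/(1−p*).
m = 0.35 × 0.49 / 0.5100 = 0.1715/0.5100 = 0.3363.

0.336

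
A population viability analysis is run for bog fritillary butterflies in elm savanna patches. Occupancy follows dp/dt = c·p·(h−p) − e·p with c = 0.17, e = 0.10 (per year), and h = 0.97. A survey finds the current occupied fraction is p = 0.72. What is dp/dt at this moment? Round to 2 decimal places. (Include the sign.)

Colonization term: c·p·(h−p) = 0.17×0.72×0.2500 = 0.03060.
Extinction term: e·p = 0.07200.
dp/dt = 0.03060 − 0.07200 = -0.04140.

-0.04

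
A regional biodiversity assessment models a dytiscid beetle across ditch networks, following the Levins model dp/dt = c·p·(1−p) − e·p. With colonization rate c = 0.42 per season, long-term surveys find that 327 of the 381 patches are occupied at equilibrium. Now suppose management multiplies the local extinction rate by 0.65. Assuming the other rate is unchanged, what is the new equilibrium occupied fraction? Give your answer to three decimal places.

Observed p* = 327/381 = 0.85827.
Balance c(1−p*) = e gives e = 0.42×(1 − 0.85827) = 0.05953.
New p* = 1 − e/c = 1 − 0.03869/0.42000 = 0.90788.

0.908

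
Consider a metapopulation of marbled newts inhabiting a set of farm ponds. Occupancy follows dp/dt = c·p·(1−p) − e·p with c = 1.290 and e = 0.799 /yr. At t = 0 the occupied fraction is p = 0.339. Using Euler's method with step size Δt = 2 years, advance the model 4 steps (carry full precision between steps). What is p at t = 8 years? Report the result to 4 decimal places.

0.3806

Update rule: p ← p + [c·p·(1−p) − e·p]·Δt with Δt = 2.
  1  |  dp/dt·Δt = +0.036402  |  p_1 = 0.375402
  2  |  dp/dt·Δt = +0.005054  |  p_2 = 0.380456
  3  |  dp/dt·Δt = +0.000161  |  p_3 = 0.380617
  4  |  dp/dt·Δt = +0.000003  |  p_4 = 0.380620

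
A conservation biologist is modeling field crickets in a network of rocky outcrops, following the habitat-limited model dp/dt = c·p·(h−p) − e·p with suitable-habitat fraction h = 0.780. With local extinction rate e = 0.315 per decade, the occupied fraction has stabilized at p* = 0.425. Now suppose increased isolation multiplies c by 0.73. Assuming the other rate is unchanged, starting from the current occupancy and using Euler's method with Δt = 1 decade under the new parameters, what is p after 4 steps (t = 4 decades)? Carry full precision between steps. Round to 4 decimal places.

0.3358

Balance c(h−p*) = e gives c = e/(0.78 − 0.42500) = 0.315/0.35500 = 0.88732.
Starting from p₀ = 0.42500; update p ← p + (dp/dt)·Δt with the new parameters.
  1  |  dp/dt·Δt = -0.036146  |  p_1 = 0.388854
  2  |  dp/dt·Δt = -0.023968  |  p_2 = 0.364886
  3  |  dp/dt·Δt = -0.016825  |  p_3 = 0.348061
  4  |  dp/dt·Δt = -0.012256  |  p_4 = 0.335805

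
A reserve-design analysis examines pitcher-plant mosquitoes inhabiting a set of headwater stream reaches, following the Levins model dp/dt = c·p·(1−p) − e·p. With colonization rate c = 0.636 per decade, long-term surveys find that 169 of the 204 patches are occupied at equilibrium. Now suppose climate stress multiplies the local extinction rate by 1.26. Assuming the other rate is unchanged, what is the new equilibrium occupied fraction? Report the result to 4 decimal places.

0.7838

Observed p* = 169/204 = 0.82843.
Balance c(1−p*) = e gives e = 0.636×(1 − 0.82843) = 0.10912.
New p* = 1 − e/c = 1 − 0.13749/0.63600 = 0.78382.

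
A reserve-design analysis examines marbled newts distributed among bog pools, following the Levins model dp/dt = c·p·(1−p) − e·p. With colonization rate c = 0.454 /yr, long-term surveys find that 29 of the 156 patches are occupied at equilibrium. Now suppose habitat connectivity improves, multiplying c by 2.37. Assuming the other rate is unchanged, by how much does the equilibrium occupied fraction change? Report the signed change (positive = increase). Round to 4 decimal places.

0.4706

Observed p* = 29/156 = 0.18590.
Balance c(1−p*) = e gives e = 0.454×(1 − 0.18590) = 0.36960.
New p* = 1 − e/c = 1 − 0.36960/1.07598 = 0.65650.
Δp* = 0.65650 − 0.18590 = +0.47060.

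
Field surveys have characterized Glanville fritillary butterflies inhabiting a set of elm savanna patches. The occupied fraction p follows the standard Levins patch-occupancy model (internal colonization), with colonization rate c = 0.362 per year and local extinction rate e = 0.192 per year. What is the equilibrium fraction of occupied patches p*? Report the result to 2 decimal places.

Setting dp/dt = 0 and dividing through by p* gives c·(1−p*) = e.
So p* = 1 − e/c = 1 − 0.192/0.362 = 1 − 0.5304 = 0.4696.

0.47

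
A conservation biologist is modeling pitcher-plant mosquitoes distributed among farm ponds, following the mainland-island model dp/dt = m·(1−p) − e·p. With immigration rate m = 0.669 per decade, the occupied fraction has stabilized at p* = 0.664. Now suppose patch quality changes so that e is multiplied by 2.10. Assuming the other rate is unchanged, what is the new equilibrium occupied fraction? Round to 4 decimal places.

Balance m(1−p*) = e·p* gives e = m(1−p*)/p* = 0.669×0.33600/0.66400 = 0.33853.
New p* = m/(m+e) = 0.66900/(0.66900+0.71091) = 0.48481.

0.4848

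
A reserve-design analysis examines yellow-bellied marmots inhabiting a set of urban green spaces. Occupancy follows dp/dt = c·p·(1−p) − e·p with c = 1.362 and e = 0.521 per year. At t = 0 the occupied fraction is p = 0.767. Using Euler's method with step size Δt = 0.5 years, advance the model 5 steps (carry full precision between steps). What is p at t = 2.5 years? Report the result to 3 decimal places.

Update rule: p ← p + [c·p·(1−p) − e·p]·Δt with Δt = 0.5.
  1  |  dp/dt·Δt = -0.078101  |  p_1 = 0.688899
  2  |  dp/dt·Δt = -0.033508  |  p_2 = 0.655391
  3  |  dp/dt·Δt = -0.016923  |  p_3 = 0.638468
  4  |  dp/dt·Δt = -0.009128  |  p_4 = 0.629340
  5  |  dp/dt·Δt = -0.005085  |  p_5 = 0.624255

0.624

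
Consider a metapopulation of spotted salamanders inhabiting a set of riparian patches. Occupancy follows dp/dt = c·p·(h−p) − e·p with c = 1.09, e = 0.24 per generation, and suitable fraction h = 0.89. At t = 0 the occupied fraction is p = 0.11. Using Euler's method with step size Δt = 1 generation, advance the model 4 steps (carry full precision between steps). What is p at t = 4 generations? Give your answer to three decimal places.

0.509

Update rule: p ← p + [c·p·(h−p) − e·p]·Δt with Δt = 1.
t = 1: p = 0.11000 + (+0.06712) = 0.17712
t = 2: p = 0.17712 + (+0.09512) = 0.27224
t = 3: p = 0.27224 + (+0.11798) = 0.39022
t = 4: p = 0.39022 + (+0.11892) = 0.50914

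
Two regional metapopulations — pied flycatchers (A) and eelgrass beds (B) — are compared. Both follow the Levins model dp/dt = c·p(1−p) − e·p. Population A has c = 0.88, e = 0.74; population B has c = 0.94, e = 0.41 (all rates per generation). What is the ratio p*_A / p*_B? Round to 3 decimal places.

0.282

A: p*_A = 1 − 0.74/0.88 = 0.1591.
B: p*_B = 1 − 0.41/0.94 = 0.5638.
p*_A / p*_B = 0.1591/0.5638 = 0.2822.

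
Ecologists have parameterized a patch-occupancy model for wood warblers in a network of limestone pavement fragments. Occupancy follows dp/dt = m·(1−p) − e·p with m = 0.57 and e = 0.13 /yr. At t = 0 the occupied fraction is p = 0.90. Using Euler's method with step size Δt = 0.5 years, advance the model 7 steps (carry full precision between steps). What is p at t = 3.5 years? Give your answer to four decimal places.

0.8185

Update rule: p ← p + [m·(1−p) − e·p]·Δt with Δt = 0.5.
p: 0.90000 → 0.87000  (Δp = -0.03000)
p: 0.87000 → 0.85050  (Δp = -0.01950)
p: 0.85050 → 0.83783  (Δp = -0.01268)
p: 0.83783 → 0.82959  (Δp = -0.00824)
p: 0.82959 → 0.82423  (Δp = -0.00536)
p: 0.82423 → 0.82075  (Δp = -0.00348)
p: 0.82075 → 0.81849  (Δp = -0.00226)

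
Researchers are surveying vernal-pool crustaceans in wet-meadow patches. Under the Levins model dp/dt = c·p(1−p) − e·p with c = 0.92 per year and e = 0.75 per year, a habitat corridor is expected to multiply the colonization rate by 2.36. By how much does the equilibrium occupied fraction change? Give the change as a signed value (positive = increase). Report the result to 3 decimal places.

0.470

Before: p* = 1 − 0.75/0.92 = 0.1848.
After the change, c = 2.1712, e = 0.75, so p* = 1 − 0.75/2.1712 = 0.6546.
Δp* = 0.6546 − 0.1848 = +0.4698.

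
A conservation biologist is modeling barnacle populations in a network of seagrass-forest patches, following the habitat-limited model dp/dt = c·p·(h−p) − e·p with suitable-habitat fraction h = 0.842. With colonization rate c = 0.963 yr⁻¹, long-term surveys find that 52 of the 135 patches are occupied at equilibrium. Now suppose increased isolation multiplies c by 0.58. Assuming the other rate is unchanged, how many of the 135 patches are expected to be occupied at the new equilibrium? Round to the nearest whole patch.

7

Observed p* = 52/135 = 0.38519.
Balance c(h−p*) = e gives e = 0.963×(0.842 − 0.38519) = 0.43991.
New p* = 0.842 − e/c = 0.842 − 0.43991/0.55854 = 0.05439.
Expected occupied = 135 × 0.05439 = 7.34 ≈ 7.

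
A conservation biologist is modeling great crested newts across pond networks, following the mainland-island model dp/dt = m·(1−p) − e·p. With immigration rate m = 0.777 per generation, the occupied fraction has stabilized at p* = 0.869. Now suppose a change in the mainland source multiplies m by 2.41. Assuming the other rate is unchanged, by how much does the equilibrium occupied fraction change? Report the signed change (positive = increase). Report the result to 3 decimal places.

0.072

Balance m(1−p*) = e·p* gives e = m(1−p*)/p* = 0.777×0.13100/0.86900 = 0.11713.
New p* = m/(m+e) = 1.87257/(1.87257+0.11713) = 0.94113.
Δp* = 0.94113 − 0.86900 = +0.07213.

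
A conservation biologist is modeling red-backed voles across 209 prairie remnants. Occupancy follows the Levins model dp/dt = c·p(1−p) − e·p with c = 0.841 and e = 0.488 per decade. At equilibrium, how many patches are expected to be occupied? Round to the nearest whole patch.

88

p* = 1 − e/c = 1 − 0.488/0.841 = 0.4197.
Expected occupied patches = N × p* = 209 × 0.4197 = 87.73 ≈ 88.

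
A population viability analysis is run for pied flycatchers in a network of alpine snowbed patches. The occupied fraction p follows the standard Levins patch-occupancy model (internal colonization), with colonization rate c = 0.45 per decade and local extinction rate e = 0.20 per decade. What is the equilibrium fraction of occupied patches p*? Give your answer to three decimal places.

At equilibrium, colonization balances extinction: c·p*·(1−p*) = e·p*.
So p* = 1 − e/c = 1 − 0.20/0.45 = 1 − 0.4444 = 0.5556.

0.556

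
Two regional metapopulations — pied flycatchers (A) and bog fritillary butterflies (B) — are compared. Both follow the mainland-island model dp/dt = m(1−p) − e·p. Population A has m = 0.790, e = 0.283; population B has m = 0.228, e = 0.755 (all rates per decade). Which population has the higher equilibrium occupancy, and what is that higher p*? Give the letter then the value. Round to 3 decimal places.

A: p*_A = m/(m+e) = 0.790/1.0730 = 0.7363.
B: p*_B = 0.228/0.9830 = 0.2319.
A is higher at 0.7363.

A, 0.736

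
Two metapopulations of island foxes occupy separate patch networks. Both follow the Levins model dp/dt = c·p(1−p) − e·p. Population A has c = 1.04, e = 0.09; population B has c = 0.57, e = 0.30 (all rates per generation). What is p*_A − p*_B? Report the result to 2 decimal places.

0.44

A: p*_A = 1 − 0.09/1.04 = 0.9135.
B: p*_B = 1 − 0.30/0.57 = 0.4737.
p*_A − p*_B = 0.9135 − 0.4737 = 0.4398.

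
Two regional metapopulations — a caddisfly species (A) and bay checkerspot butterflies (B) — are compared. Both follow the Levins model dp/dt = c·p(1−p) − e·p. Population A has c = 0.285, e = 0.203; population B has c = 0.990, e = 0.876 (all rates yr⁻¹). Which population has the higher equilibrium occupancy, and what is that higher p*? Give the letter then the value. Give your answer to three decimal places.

A, 0.288

A: p*_A = 1 − 0.203/0.285 = 0.2877.
B: p*_B = 1 − 0.876/0.990 = 0.1152.
A is higher at 0.2877.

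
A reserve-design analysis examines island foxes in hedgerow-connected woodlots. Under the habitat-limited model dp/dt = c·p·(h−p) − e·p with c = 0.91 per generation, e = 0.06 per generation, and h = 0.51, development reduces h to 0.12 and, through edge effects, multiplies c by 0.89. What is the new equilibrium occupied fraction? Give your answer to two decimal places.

Before: p* = h − e/c = 0.51 − 0.06/0.91 = 0.51 − 0.0659 = 0.4441.
After: c = 0.8099, e = 0.06, h = 0.12; p* = 0.12 − 0.06/0.8099 = 0.0459.

0.05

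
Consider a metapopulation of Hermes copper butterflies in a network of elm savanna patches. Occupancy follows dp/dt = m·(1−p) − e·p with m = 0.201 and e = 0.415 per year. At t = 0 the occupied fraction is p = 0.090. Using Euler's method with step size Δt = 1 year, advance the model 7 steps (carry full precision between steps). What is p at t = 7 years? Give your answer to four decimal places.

0.3260

Update rule: p ← p + [m·(1−p) − e·p]·Δt with Δt = 1.
t = 1: p = 0.09000 + (+0.14556) = 0.23556
t = 2: p = 0.23556 + (+0.05590) = 0.29146
t = 3: p = 0.29146 + (+0.02146) = 0.31292
t = 4: p = 0.31292 + (+0.00824) = 0.32116
t = 5: p = 0.32116 + (+0.00316) = 0.32433
t = 6: p = 0.32433 + (+0.00122) = 0.32554
t = 7: p = 0.32554 + (+0.00047) = 0.32601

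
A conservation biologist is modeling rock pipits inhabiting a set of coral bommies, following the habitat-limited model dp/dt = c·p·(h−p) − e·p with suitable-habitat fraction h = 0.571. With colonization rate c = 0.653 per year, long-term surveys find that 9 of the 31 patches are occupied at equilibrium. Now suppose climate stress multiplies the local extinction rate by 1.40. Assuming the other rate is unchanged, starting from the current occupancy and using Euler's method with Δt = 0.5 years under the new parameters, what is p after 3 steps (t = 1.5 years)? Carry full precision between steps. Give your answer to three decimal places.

Observed p* = 9/31 = 0.29032.
Balance c(h−p*) = e gives e = 0.653×(0.571 − 0.29032) = 0.18328.
Starting from p₀ = 0.29032; update p ← p + (dp/dt)·Δt with the new parameters.
  1  |  dp/dt·Δt = -0.010642  |  p_1 = 0.279680
  2  |  dp/dt·Δt = -0.009280  |  p_2 = 0.270400
  3  |  dp/dt·Δt = -0.008153  |  p_3 = 0.262247

0.262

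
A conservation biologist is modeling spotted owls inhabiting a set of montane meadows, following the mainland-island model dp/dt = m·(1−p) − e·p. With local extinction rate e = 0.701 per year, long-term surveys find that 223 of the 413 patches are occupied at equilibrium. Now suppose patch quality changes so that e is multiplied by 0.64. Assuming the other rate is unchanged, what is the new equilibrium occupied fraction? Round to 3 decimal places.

0.647

Observed p* = 223/413 = 0.53995.
Balance m(1−p*) = e·p* gives m = e·p*/(1−p*) = 0.701×0.53995/0.46005 = 0.82275.
New p* = m/(m+e) = 0.82275/(0.82275+0.44864) = 0.64713.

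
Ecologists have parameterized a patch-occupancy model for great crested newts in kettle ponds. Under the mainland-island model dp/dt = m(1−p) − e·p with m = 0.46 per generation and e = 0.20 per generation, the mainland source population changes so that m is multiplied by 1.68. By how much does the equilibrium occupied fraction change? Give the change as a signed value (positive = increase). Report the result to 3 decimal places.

Before: p* = 0.46/(0.46+0.20) = 0.6970.
After: m = 0.7728, e = 0.2; p* = 0.7728/0.9728 = 0.7944.
Δp* = 0.7944 − 0.6970 = +0.0974.

0.097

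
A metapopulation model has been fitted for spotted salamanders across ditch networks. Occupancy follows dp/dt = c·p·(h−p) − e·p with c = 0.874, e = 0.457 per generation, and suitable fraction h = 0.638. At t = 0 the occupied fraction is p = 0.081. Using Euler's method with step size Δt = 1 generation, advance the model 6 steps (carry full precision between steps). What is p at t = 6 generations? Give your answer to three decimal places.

Update rule: p ← p + [c·p·(h−p) − e·p]·Δt with Δt = 1.
t = 1: p = 0.08100 + (+0.00242) = 0.08342
t = 2: p = 0.08342 + (+0.00231) = 0.08573
t = 3: p = 0.08573 + (+0.00220) = 0.08793
t = 4: p = 0.08793 + (+0.00209) = 0.09002
t = 5: p = 0.09002 + (+0.00197) = 0.09199
t = 6: p = 0.09199 + (+0.00186) = 0.09385

0.094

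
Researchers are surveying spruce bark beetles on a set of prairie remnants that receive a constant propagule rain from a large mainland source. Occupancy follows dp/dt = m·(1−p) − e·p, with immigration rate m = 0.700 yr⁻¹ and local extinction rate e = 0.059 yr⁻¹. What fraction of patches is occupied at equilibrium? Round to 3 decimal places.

Setting dp/dt = 0: m − m·p* = e·p*, so m = (m+e)·p*.
p* = m/(m+e) = 0.700/(0.700+0.059) = 0.700/0.7590 = 0.9223.

0.922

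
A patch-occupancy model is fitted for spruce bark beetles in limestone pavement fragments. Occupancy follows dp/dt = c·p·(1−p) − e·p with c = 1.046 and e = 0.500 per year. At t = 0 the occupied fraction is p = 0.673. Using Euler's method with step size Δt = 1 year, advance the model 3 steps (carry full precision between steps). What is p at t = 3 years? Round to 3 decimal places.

Update rule: p ← p + [c·p·(1−p) − e·p]·Δt with Δt = 1.
step 1: Δp = -0.10631, p = 0.56669
step 2: Δp = -0.02650, p = 0.54019
step 3: Δp = -0.01029, p = 0.52991

0.530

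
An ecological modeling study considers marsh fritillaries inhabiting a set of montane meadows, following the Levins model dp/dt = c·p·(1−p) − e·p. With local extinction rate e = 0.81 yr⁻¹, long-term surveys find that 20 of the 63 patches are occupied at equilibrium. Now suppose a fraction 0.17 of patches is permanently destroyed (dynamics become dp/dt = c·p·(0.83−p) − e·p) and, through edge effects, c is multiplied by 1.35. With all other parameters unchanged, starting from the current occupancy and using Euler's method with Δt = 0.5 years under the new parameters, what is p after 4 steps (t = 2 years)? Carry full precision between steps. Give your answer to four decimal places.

0.3223

Observed p* = 20/63 = 0.31746.
Balance c(1−p*) = e gives c = e/(1 − 0.31746) = 0.81/0.68254 = 1.18674.
Starting from p₀ = 0.31746; update p ← p + (dp/dt)·Δt with the new parameters.
p: 0.31746 → 0.31923  (Δp = +0.00177)
p: 0.31923 → 0.32056  (Δp = +0.00133)
p: 0.32056 → 0.32155  (Δp = +0.00099)
p: 0.32155 → 0.32229  (Δp = +0.00074)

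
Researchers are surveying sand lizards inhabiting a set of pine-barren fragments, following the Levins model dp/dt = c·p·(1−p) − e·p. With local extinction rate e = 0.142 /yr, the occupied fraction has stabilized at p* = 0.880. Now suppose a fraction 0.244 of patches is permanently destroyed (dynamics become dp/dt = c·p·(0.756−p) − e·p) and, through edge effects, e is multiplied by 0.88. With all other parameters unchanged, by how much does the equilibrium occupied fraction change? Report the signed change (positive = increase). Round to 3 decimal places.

Balance c(1−p*) = e gives c = e/(1 − 0.88000) = 0.142/0.12000 = 1.18333.
New p* = 0.756 − e/c = 0.756 − 0.12496/1.18333 = 0.65040.
Δp* = 0.65040 − 0.88000 = -0.22960.

-0.230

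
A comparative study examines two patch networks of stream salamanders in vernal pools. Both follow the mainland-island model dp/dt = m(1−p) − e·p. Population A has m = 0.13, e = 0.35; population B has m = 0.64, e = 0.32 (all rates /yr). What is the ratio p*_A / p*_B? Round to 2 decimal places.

0.41

A: p*_A = m/(m+e) = 0.13/0.4800 = 0.2708.
B: p*_B = 0.64/0.9600 = 0.6667.
p*_A / p*_B = 0.2708/0.6667 = 0.4062.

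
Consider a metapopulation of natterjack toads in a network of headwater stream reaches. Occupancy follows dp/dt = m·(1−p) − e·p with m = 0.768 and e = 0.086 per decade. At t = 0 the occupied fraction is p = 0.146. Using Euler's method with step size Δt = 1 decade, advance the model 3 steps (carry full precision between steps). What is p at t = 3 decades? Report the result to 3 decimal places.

Update rule: p ← p + [m·(1−p) − e·p]·Δt with Δt = 1.
step 1: Δp = +0.64332, p = 0.78932
step 2: Δp = +0.09392, p = 0.88324
step 3: Δp = +0.01371, p = 0.89695

0.897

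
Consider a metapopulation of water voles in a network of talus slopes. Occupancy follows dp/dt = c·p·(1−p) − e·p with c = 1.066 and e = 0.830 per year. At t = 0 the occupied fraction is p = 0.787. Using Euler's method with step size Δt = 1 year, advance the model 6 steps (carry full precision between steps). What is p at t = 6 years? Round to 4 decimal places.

0.2379

Update rule: p ← p + [c·p·(1−p) − e·p]·Δt with Δt = 1.
step 1: Δp = -0.47452, p = 0.31248
step 2: Δp = -0.03034, p = 0.28214
step 3: Δp = -0.01827, p = 0.26387
step 4: Δp = -0.01195, p = 0.25192
step 5: Δp = -0.00820, p = 0.24372
step 6: Δp = -0.00580, p = 0.23792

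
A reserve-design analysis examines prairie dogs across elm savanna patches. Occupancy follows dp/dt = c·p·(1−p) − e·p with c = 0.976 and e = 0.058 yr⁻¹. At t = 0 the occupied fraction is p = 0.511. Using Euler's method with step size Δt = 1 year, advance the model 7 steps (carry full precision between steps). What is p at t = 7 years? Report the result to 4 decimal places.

0.9406

Update rule: p ← p + [c·p·(1−p) − e·p]·Δt with Δt = 1.
  1  |  dp/dt·Δt = +0.214244  |  p_1 = 0.725244
  2  |  dp/dt·Δt = +0.152419  |  p_2 = 0.877663
  3  |  dp/dt·Δt = +0.053890  |  p_3 = 0.931552
  4  |  dp/dt·Δt = +0.008202  |  p_4 = 0.939755
  5  |  dp/dt·Δt = +0.000751  |  p_5 = 0.940506
  6  |  dp/dt·Δt = +0.000062  |  p_6 = 0.940568
  7  |  dp/dt·Δt = +0.000005  |  p_7 = 0.940573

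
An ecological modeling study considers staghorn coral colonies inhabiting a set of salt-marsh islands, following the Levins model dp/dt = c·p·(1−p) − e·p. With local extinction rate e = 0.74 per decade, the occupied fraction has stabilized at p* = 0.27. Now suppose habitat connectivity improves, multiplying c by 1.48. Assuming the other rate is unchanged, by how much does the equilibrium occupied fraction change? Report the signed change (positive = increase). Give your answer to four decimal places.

0.2368

Balance c(1−p*) = e gives c = e/(1 − 0.27000) = 0.74/0.73000 = 1.01370.
New p* = 1 − e/c = 1 − 0.74000/1.50028 = 0.50676.
Δp* = 0.50676 − 0.27000 = +0.23676.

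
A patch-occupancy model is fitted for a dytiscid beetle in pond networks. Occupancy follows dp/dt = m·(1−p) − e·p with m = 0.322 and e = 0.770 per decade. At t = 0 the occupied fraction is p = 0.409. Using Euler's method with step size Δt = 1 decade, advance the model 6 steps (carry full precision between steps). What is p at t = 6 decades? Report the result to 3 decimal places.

Update rule: p ← p + [m·(1−p) − e·p]·Δt with Δt = 1.
t = 1: p = 0.40900 + (-0.12463) = 0.28437
t = 2: p = 0.28437 + (+0.01147) = 0.29584
t = 3: p = 0.29584 + (-0.00105) = 0.29478
t = 4: p = 0.29478 + (+0.00010) = 0.29488
t = 5: p = 0.29488 + (-0.00001) = 0.29487
t = 6: p = 0.29487 + (+0.00000) = 0.29487

0.295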